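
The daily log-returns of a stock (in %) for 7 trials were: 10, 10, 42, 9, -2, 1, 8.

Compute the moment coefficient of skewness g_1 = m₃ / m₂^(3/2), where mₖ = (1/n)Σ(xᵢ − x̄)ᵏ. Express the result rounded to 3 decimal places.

1.568

x̄ = (10 + 10 + 42 + 9 - 2 + 1 + 8) / 7 = 11.1429
deviations (xᵢ − x̄): -1.1429, -1.1429, 30.8571, -2.1429, -13.1429, -10.1429, -3.1429
Σ(xᵢ − x̄)² = 1244.8571 ⇒ m₂ = 1244.8571/7 = 177.83673
Σ(xᵢ − x̄)³ = 26023.4694 ⇒ m₃ = 26023.4694/7 = 3717.63848
m₂^(3/2) = 177.83673^(1.5) = 2371.54961
g_1 = m₃ / m₂^(3/2) = 3717.63848 / 2371.54961 ≈ 1.568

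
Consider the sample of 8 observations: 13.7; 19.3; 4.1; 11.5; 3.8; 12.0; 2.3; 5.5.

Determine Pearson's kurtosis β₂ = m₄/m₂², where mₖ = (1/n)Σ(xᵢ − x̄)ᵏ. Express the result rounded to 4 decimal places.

x̄ = 9.0250
Σ(xᵢ − x̄)² = 251.6150 ⇒ m₂ = 31.45188
Σ(xᵢ − x̄)⁴ = 15273.1506 ⇒ m₄ = 1909.14382
m₂² = 989.22044
β₂ = m₄/m₂² = 1909.14382 / 989.22044 ≈ 1.9299

1.9299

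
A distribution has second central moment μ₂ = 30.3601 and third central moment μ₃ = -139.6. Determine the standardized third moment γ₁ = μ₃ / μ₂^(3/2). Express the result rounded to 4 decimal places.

σ = √μ₂ = √30.3601 = 5.51000
σ³ = μ₂^(3/2) = 167.28415
γ₁ = μ₃/σ³ = -139.6 / 167.28415 ≈ -0.8345

-0.8345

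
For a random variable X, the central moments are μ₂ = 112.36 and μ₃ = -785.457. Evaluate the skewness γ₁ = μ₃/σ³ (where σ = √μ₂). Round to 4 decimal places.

σ = √μ₂ = √112.36 = 10.60000
σ³ = μ₂^(3/2) = 1191.01600
γ₁ = μ₃/σ³ = -785.457 / 1191.01600 ≈ -0.6595

-0.6595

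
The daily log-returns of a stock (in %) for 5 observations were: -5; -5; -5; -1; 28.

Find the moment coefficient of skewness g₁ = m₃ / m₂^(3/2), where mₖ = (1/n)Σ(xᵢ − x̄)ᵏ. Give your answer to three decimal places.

x̄ = (-5 - 5 - 5 - 1 + 28) / 5 = 2.4000
deviations (xᵢ − x̄): -7.4000, -7.4000, -7.4000, -3.4000, 25.6000
Σ(xᵢ − x̄)² = 831.2000 ⇒ m₂ = 831.2000/5 = 166.24000
Σ(xᵢ − x̄)³ = 15522.2400 ⇒ m₃ = 15522.2400/5 = 3104.44800
m₂^(3/2) = 166.24000^(1.5) = 2143.40034
g₁ = m₃ / m₂^(3/2) = 3104.44800 / 2143.40034 ≈ 1.448

1.448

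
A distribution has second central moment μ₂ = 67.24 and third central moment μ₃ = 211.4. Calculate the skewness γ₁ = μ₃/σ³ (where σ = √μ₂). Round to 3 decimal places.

σ = √μ₂ = √67.24 = 8.20000
σ³ = μ₂^(3/2) = 551.36800
γ₁ = μ₃/σ³ = 211.4 / 551.36800 ≈ 0.383

0.383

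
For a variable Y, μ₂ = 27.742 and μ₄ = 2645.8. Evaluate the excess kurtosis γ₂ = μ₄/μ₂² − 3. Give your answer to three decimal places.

μ₂² = 27.742² = 769.61856
μ₄/μ₂² = 2645.8 / 769.61856 = 3.43781
γ₂ = 3.43781 − 3 ≈ 0.438

0.438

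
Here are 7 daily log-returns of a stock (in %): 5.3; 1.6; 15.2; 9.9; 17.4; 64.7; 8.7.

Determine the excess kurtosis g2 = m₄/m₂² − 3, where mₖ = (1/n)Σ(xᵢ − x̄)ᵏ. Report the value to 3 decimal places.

1.600

x̄ = 17.5429
Σ(xᵢ − x̄)² = 2769.9771 ⇒ m₂ = 395.71102
Σ(xᵢ − x̄)⁴ = 5041897.1196 ⇒ m₄ = 720271.01709
m₂² = 156587.21167
g2 = m₄/m₂² − 3 = 4.59981 − 3 ≈ 1.600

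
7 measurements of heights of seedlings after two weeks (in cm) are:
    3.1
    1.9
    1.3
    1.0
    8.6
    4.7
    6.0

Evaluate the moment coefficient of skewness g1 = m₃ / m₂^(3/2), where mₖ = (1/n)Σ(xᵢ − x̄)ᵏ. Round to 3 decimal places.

0.636

x̄ = (3.1 + 1.9 + 1.3 + 1.0 + 8.6 + 4.7 + 6.0) / 7 = 3.8000
deviations (xᵢ − x̄): -0.7000, -1.9000, -2.5000, -2.8000, 4.8000, 0.9000, 2.2000
Σ(xᵢ − x̄)² = 46.8800 ⇒ m₂ = 46.8800/7 = 6.69714
Σ(xᵢ − x̄)³ = 77.1900 ⇒ m₃ = 77.1900/7 = 11.02714
m₂^(3/2) = 6.69714^(1.5) = 17.33143
g1 = m₃ / m₂^(3/2) = 11.02714 / 17.33143 ≈ 0.636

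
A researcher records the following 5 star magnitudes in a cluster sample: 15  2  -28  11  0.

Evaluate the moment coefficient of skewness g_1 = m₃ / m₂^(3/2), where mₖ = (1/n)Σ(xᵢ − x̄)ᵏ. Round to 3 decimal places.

-1.009

x̄ = (15 + 2 - 28 + 11 + 0) / 5 = 0.0000
deviations (xᵢ − x̄): 15.0000, 2.0000, -28.0000, 11.0000, 0.0000
Σ(xᵢ − x̄)² = 1134.0000 ⇒ m₂ = 1134.0000/5 = 226.80000
Σ(xᵢ − x̄)³ = -17238.0000 ⇒ m₃ = -17238.0000/5 = -3447.60000
m₂^(3/2) = 226.80000^(1.5) = 3415.58089
g_1 = m₃ / m₂^(3/2) = -3447.60000 / 3415.58089 ≈ -1.009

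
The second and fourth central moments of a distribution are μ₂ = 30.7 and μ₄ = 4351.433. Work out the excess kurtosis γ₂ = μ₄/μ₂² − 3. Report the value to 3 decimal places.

μ₂² = 30.7² = 942.49000
μ₄/μ₂² = 4351.433 / 942.49000 = 4.61695
γ₂ = 4.61695 − 3 ≈ 1.617

1.617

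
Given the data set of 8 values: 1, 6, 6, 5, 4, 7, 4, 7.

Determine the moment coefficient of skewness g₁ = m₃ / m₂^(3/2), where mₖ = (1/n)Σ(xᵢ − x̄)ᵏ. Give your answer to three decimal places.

x̄ = (1 + 6 + 6 + 5 + 4 + 7 + 4 + 7) / 8 = 5.0000
deviations (xᵢ − x̄): -4.0000, 1.0000, 1.0000, 0.0000, -1.0000, 2.0000, -1.0000, 2.0000
Σ(xᵢ − x̄)² = 28.0000 ⇒ m₂ = 28.0000/8 = 3.50000
Σ(xᵢ − x̄)³ = -48.0000 ⇒ m₃ = -48.0000/8 = -6.00000
m₂^(3/2) = 3.50000^(1.5) = 6.54790
g₁ = m₃ / m₂^(3/2) = -6.00000 / 6.54790 ≈ -0.916

-0.916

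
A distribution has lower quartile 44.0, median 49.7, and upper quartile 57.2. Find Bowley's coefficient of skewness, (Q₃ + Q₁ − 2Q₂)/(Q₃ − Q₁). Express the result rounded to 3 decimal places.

0.136

numerator: Q₃ + Q₁ − 2Q₂ = 57.2 + 44.0 − 2×49.7 = 1.8000
denominator: Q₃ − Q₁ = 57.2 − 44.0 = 13.2000
Bowley skewness = 1.8000 / 13.2000 ≈ 0.136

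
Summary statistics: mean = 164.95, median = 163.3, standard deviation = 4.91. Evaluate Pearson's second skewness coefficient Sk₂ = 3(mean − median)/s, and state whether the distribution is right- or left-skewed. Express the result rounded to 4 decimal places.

Sk₂ = 3(164.95 − 163.3) / 4.91 = 3 × 1.6500 / 4.91
    = 4.9500 / 4.91 ≈ 1.0081
Sk₂ > 0 ⇒ mean > median ⇒ right-skewed (positive skew).

1.0081, right-skewed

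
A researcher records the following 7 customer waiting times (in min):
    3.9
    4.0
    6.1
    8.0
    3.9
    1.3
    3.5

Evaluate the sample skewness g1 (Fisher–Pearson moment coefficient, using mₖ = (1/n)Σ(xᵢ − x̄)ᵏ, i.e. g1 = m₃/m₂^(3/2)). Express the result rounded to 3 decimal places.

0.414

x̄ = (3.9 + 4.0 + 6.1 + 8.0 + 3.9 + 1.3 + 3.5) / 7 = 4.3857
deviations (xᵢ − x̄): -0.4857, -0.3857, 1.7143, 3.6143, -0.4857, -3.0857, -0.8857
Σ(xᵢ − x̄)² = 26.9286 ⇒ m₂ = 26.9286/7 = 3.84694
Σ(xᵢ − x̄)³ = 21.8891 ⇒ m₃ = 21.8891/7 = 3.12701
m₂^(3/2) = 3.84694^(1.5) = 7.54524
g1 = m₃ / m₂^(3/2) = 3.12701 / 7.54524 ≈ 0.414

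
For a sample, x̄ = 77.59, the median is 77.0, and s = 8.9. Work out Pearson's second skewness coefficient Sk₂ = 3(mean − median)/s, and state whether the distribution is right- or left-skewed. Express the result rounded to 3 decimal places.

0.199, right-skewed

Sk₂ = 3(77.59 − 77.0) / 8.9 = 3 × 0.5900 / 8.9
    = 1.7700 / 8.9 ≈ 0.199
Sk₂ > 0 ⇒ mean > median ⇒ right-skewed (positive skew).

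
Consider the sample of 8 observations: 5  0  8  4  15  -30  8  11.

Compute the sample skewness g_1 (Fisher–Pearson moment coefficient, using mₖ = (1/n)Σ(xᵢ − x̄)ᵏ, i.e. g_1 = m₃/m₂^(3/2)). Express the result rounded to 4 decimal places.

-1.8012

x̄ = (5 + 0 + 8 + 4 + 15 - 30 + 8 + 11) / 8 = 2.6250
deviations (xᵢ − x̄): 2.3750, -2.6250, 5.3750, 1.3750, 12.3750, -32.6250, 5.3750, 8.3750
Σ(xᵢ − x̄)² = 1359.8750 ⇒ m₂ = 1359.8750/8 = 169.98438
Σ(xᵢ − x̄)³ = -31934.7188 ⇒ m₃ = -31934.7188/8 = -3991.83984
m₂^(3/2) = 169.98438^(1.5) = 2216.22324
g_1 = m₃ / m₂^(3/2) = -3991.83984 / 2216.22324 ≈ -1.8012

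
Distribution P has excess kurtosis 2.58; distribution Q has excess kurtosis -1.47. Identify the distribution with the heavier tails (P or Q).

Higher excess kurtosis ⇒ heavier tails relative to the normal distribution.
2.58 vs -1.47: the larger is 2.58, so P has heavier tails. (P is leptokurtic — heavier-than-normal tails; the other is platykurtic.)

P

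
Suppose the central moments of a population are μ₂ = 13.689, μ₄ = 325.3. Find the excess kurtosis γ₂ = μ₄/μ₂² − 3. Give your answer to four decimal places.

-1.2640

μ₂² = 13.689² = 187.38872
μ₄/μ₂² = 325.3 / 187.38872 = 1.73596
γ₂ = 1.73596 − 3 ≈ -1.2640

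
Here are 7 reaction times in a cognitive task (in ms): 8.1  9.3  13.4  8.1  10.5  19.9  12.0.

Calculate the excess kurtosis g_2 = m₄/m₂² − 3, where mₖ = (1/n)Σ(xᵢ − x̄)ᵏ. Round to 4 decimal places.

0.3192

x̄ = 11.6143
Σ(xᵢ − x̄)² = 103.2886 ⇒ m₂ = 14.75551
Σ(xᵢ − x̄)⁴ = 5058.7158 ⇒ m₄ = 722.67369
m₂² = 217.72508
g_2 = m₄/m₂² − 3 = 3.31920 − 3 ≈ 0.3192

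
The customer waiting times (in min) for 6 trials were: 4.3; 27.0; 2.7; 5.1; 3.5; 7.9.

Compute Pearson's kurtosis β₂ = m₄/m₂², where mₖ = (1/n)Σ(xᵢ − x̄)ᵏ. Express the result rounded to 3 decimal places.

x̄ = 8.4167
Σ(xᵢ − x̄)² = 430.4083 ⇒ m₂ = 71.73472
Σ(xᵢ − x̄)⁴ = 121320.5478 ⇒ m₄ = 20220.09130
m₂² = 5145.87037
β₂ = m₄/m₂² = 20220.09130 / 5145.87037 ≈ 3.929

3.929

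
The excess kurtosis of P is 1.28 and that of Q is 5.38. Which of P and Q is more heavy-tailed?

Higher excess kurtosis ⇒ heavier tails relative to the normal distribution.
1.28 vs 5.38: the larger is 5.38, so Q has heavier tails.

Q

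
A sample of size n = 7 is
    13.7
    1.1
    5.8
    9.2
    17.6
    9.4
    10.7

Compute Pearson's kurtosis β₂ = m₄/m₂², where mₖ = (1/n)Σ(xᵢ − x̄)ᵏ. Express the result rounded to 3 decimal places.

x̄ = 9.6429
Σ(xᵢ − x̄)² = 168.8971 ⇒ m₂ = 24.12816
Σ(xᵢ − x̄)⁴ = 9825.3878 ⇒ m₄ = 1403.62683
m₂² = 582.16826
β₂ = m₄/m₂² = 1403.62683 / 582.16826 ≈ 2.411

2.411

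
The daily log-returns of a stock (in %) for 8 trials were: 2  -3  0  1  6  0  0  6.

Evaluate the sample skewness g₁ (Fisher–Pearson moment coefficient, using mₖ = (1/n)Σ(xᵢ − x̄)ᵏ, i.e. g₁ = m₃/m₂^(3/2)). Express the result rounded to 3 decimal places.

x̄ = (2 - 3 + 0 + 1 + 6 + 0 + 0 + 6) / 8 = 1.5000
deviations (xᵢ − x̄): 0.5000, -4.5000, -1.5000, -0.5000, 4.5000, -1.5000, -1.5000, 4.5000
Σ(xᵢ − x̄)² = 68.0000 ⇒ m₂ = 68.0000/8 = 8.50000
Σ(xᵢ − x̄)³ = 81.0000 ⇒ m₃ = 81.0000/8 = 10.12500
m₂^(3/2) = 8.50000^(1.5) = 24.78155
g₁ = m₃ / m₂^(3/2) = 10.12500 / 24.78155 ≈ 0.409

0.409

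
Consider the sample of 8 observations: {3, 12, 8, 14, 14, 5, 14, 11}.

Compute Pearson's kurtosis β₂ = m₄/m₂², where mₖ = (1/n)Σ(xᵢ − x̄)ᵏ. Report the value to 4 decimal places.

x̄ = 10.1250
Σ(xᵢ − x̄)² = 130.8750 ⇒ m₂ = 16.35938
Σ(xᵢ − x̄)⁴ = 3976.7754 ⇒ m₄ = 497.09692
m₂² = 267.62915
β₂ = m₄/m₂² = 497.09692 / 267.62915 ≈ 1.8574

1.8574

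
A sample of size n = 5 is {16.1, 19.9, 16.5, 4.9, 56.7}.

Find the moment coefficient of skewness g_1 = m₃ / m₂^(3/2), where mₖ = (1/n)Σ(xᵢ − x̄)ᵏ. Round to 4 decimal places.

1.1785

x̄ = (16.1 + 19.9 + 16.5 + 4.9 + 56.7) / 5 = 22.8200
deviations (xᵢ − x̄): -6.7200, -2.9200, -6.3200, -17.9200, 33.8800
Σ(xᵢ − x̄)² = 1562.6080 ⇒ m₂ = 1562.6080/5 = 312.52160
Σ(xᵢ − x̄)³ = 32553.9245 ⇒ m₃ = 32553.9245/5 = 6510.78490
m₂^(3/2) = 312.52160^(1.5) = 5524.84449
g_1 = m₃ / m₂^(3/2) = 6510.78490 / 5524.84449 ≈ 1.1785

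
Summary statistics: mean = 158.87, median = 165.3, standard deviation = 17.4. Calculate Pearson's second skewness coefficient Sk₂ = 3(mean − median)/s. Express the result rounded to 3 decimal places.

-1.109

Sk₂ = 3(158.87 − 165.3) / 17.4 = 3 × -6.4300 / 17.4
    = -19.2900 / 17.4 ≈ -1.109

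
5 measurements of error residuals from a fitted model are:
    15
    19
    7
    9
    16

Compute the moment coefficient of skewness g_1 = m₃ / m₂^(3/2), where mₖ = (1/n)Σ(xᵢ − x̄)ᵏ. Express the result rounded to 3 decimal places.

x̄ = (15 + 19 + 7 + 9 + 16) / 5 = 13.2000
deviations (xᵢ − x̄): 1.8000, 5.8000, -6.2000, -4.2000, 2.8000
Σ(xᵢ − x̄)² = 100.8000 ⇒ m₂ = 100.8000/5 = 20.16000
Σ(xᵢ − x̄)³ = -89.5200 ⇒ m₃ = -89.5200/5 = -17.90400
m₂^(3/2) = 20.16000^(1.5) = 90.51818
g_1 = m₃ / m₂^(3/2) = -17.90400 / 90.51818 ≈ -0.198

-0.198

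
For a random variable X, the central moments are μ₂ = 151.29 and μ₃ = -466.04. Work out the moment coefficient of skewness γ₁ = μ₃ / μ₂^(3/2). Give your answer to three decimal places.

-0.250

σ = √μ₂ = √151.29 = 12.30000
σ³ = μ₂^(3/2) = 1860.86700
γ₁ = μ₃/σ³ = -466.04 / 1860.86700 ≈ -0.250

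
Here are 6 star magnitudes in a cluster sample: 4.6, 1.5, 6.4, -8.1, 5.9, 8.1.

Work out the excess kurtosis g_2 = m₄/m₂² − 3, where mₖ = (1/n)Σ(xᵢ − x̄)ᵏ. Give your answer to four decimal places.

0.2491

x̄ = 3.0667
Σ(xᵢ − x̄)² = 173.9733 ⇒ m₂ = 28.99556
Σ(xᵢ − x̄)⁴ = 16389.9926 ⇒ m₄ = 2731.66543
m₂² = 840.74224
g_2 = m₄/m₂² − 3 = 3.24911 − 3 ≈ 0.2491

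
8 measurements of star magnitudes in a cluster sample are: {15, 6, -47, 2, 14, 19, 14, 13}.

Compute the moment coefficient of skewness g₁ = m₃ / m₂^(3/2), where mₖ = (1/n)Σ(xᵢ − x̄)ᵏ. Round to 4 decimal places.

x̄ = (15 + 6 - 47 + 2 + 14 + 19 + 14 + 13) / 8 = 4.5000
deviations (xᵢ − x̄): 10.5000, 1.5000, -51.5000, -2.5000, 9.5000, 14.5000, 9.5000, 8.5000
Σ(xᵢ − x̄)² = 3234.0000 ⇒ m₂ = 3234.0000/8 = 404.25000
Σ(xᵢ − x̄)³ = -130068.0000 ⇒ m₃ = -130068.0000/8 = -16258.50000
m₂^(3/2) = 404.25000^(1.5) = 8127.83807
g₁ = m₃ / m₂^(3/2) = -16258.50000 / 8127.83807 ≈ -2.0003

-2.0003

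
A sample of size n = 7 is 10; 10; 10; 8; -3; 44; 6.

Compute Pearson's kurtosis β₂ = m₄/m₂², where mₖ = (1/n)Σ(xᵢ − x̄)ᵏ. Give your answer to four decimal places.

x̄ = 12.1429
Σ(xᵢ − x̄)² = 1312.8571 ⇒ m₂ = 187.55102
Σ(xᵢ − x̄)⁴ = 1084339.4810 ⇒ m₄ = 154905.64015
m₂² = 35175.38526
β₂ = m₄/m₂² = 154905.64015 / 35175.38526 ≈ 4.4038

4.4038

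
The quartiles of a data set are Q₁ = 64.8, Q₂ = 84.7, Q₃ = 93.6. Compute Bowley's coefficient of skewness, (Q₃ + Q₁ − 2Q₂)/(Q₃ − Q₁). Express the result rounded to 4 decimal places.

numerator: Q₃ + Q₁ − 2Q₂ = 93.6 + 64.8 − 2×84.7 = -11.0000
denominator: Q₃ − Q₁ = 93.6 − 64.8 = 28.8000
Bowley skewness = -11.0000 / 28.8000 ≈ -0.3819

-0.3819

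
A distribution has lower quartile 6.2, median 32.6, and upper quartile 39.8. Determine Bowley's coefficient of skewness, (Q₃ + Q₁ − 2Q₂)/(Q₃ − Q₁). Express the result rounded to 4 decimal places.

-0.5714

numerator: Q₃ + Q₁ − 2Q₂ = 39.8 + 6.2 − 2×32.6 = -19.2000
denominator: Q₃ − Q₁ = 39.8 − 6.2 = 33.6000
Bowley skewness = -19.2000 / 33.6000 ≈ -0.5714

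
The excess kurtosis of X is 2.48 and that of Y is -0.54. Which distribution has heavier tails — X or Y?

Higher excess kurtosis ⇒ heavier tails relative to the normal distribution.
2.48 vs -0.54: the larger is 2.48, so X has heavier tails. (X is leptokurtic — heavier-than-normal tails; the other is platykurtic.)

X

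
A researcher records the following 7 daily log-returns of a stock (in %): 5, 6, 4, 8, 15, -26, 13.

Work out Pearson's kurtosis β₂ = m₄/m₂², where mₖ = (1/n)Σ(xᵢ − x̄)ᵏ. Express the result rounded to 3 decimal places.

x̄ = 3.5714
Σ(xᵢ − x̄)² = 1121.7143 ⇒ m₂ = 160.24490
Σ(xᵢ − x̄)⁴ = 790082.7405 ⇒ m₄ = 112868.96293
m₂² = 25678.42732
β₂ = m₄/m₂² = 112868.96293 / 25678.42732 ≈ 4.395

4.395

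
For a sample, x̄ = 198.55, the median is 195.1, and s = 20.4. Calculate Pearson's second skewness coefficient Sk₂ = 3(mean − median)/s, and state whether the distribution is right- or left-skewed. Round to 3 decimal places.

0.507, right-skewed

Sk₂ = 3(198.55 − 195.1) / 20.4 = 3 × 3.4500 / 20.4
    = 10.3500 / 20.4 ≈ 0.507
Sk₂ > 0 ⇒ mean > median ⇒ right-skewed (positive skew).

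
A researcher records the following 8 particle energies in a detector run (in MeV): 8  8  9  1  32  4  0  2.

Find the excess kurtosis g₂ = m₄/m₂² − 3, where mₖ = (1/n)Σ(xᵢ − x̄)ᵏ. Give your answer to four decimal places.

1.9379

x̄ = 8.0000
Σ(xᵢ − x̄)² = 742.0000 ⇒ m₂ = 92.75000
Σ(xᵢ − x̄)⁴ = 339826.0000 ⇒ m₄ = 42478.25000
m₂² = 8602.56250
g₂ = m₄/m₂² − 3 = 4.93786 − 3 ≈ 1.9379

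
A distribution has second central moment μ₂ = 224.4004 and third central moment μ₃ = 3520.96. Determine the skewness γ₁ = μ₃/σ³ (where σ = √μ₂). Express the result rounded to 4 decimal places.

σ = √μ₂ = √224.4004 = 14.98000
σ³ = μ₂^(3/2) = 3361.51799
γ₁ = μ₃/σ³ = 3520.96 / 3361.51799 ≈ 1.0474

1.0474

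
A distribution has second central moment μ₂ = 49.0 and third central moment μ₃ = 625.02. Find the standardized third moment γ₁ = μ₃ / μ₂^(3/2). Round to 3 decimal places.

1.822

σ = √μ₂ = √49.0 = 7.00000
σ³ = μ₂^(3/2) = 343.00000
γ₁ = μ₃/σ³ = 625.02 / 343.00000 ≈ 1.822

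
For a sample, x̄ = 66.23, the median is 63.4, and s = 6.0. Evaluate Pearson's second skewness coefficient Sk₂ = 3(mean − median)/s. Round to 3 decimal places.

1.415

Sk₂ = 3(66.23 − 63.4) / 6.0 = 3 × 2.8300 / 6.0
    = 8.4900 / 6.0 ≈ 1.415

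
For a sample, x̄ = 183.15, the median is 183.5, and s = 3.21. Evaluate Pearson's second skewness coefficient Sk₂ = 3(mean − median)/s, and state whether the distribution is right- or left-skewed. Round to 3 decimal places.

Sk₂ = 3(183.15 − 183.5) / 3.21 = 3 × -0.3500 / 3.21
    = -1.0500 / 3.21 ≈ -0.327
Sk₂ < 0 ⇒ mean < median ⇒ left-skewed (negative skew).

-0.327, left-skewed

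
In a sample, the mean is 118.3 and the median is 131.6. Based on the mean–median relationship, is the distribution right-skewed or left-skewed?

left-skewed

mean − median = 118.3 − 131.6 = -13.3
mean < median ⇒ the longer tail is on the left ⇒ left-skewed (negatively skewed).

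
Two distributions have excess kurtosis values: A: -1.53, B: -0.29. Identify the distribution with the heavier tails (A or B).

B

Higher excess kurtosis ⇒ heavier tails relative to the normal distribution.
-1.53 vs -0.29: the larger is -0.29, so B has heavier tails.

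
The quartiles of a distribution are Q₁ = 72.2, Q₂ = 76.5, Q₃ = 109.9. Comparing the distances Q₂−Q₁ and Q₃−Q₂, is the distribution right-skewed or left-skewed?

Q₂ − Q₁ = 4.3;  Q₃ − Q₂ = 33.4
Q₃ − Q₂ > Q₂ − Q₁ ⇒ the upper half is more spread out ⇒ right-skewed.

right-skewed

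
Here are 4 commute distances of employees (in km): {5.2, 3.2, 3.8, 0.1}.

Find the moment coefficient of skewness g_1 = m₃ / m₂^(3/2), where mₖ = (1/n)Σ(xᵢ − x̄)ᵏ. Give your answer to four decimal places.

-0.6306

x̄ = (5.2 + 3.2 + 3.8 + 0.1) / 4 = 3.0750
deviations (xᵢ − x̄): 2.1250, 0.1250, 0.7250, -2.9750
Σ(xᵢ − x̄)² = 13.9075 ⇒ m₂ = 13.9075/4 = 3.47688
Σ(xᵢ − x̄)³ = -16.3519 ⇒ m₃ = -16.3519/4 = -4.08797
m₂^(3/2) = 3.47688^(1.5) = 6.48311
g_1 = m₃ / m₂^(3/2) = -4.08797 / 6.48311 ≈ -0.6306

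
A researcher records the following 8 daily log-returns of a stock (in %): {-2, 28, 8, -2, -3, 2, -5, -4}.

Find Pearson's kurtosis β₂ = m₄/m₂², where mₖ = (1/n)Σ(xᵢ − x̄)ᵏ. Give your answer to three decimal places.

x̄ = 2.7500
Σ(xᵢ − x̄)² = 849.5000 ⇒ m₂ = 106.18750
Σ(xᵢ − x̄)⁴ = 415040.6563 ⇒ m₄ = 51880.08203
m₂² = 11275.78516
β₂ = m₄/m₂² = 51880.08203 / 11275.78516 ≈ 4.601

4.601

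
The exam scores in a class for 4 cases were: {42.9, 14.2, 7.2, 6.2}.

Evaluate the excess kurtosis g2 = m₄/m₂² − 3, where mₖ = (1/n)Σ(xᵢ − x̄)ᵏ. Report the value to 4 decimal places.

x̄ = 17.6250
Σ(xᵢ − x̄)² = 889.7675 ⇒ m₂ = 222.44188
Σ(xᵢ − x̄)⁴ = 437085.5090 ⇒ m₄ = 109271.37726
m₂² = 49480.38775
g2 = m₄/m₂² − 3 = 2.20838 − 3 ≈ -0.7916

-0.7916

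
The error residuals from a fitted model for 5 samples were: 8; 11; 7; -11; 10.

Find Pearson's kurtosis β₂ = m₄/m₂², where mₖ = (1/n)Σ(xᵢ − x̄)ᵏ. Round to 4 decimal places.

3.1017

x̄ = 5.0000
Σ(xᵢ − x̄)² = 330.0000 ⇒ m₂ = 66.00000
Σ(xᵢ − x̄)⁴ = 67554.0000 ⇒ m₄ = 13510.80000
m₂² = 4356.00000
β₂ = m₄/m₂² = 13510.80000 / 4356.00000 ≈ 3.1017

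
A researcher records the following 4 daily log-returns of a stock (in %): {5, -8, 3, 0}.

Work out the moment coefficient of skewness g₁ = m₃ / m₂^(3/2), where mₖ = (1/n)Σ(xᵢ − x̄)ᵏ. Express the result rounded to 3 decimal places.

x̄ = (5 - 8 + 3 + 0) / 4 = 0.0000
deviations (xᵢ − x̄): 5.0000, -8.0000, 3.0000, 0.0000
Σ(xᵢ − x̄)² = 98.0000 ⇒ m₂ = 98.0000/4 = 24.50000
Σ(xᵢ − x̄)³ = -360.0000 ⇒ m₃ = -360.0000/4 = -90.00000
m₂^(3/2) = 24.50000^(1.5) = 121.26881
g₁ = m₃ / m₂^(3/2) = -90.00000 / 121.26881 ≈ -0.742

-0.742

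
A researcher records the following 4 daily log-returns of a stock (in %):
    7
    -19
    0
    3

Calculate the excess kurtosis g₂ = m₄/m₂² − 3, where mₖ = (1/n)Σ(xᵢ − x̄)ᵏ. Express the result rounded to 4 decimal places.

-0.8158

x̄ = -2.2500
Σ(xᵢ − x̄)² = 398.7500 ⇒ m₂ = 99.68750
Σ(xᵢ − x̄)⁴ = 86821.5781 ⇒ m₄ = 21705.39453
m₂² = 9937.59766
g₂ = m₄/m₂² − 3 = 2.18417 − 3 ≈ -0.8158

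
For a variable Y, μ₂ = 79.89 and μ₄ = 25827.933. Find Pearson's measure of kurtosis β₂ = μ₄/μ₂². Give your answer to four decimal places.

4.0467

μ₂² = 79.89² = 6382.41210
μ₄/μ₂² = 25827.933 / 6382.41210 = 4.04674
β₂ ≈ 4.0467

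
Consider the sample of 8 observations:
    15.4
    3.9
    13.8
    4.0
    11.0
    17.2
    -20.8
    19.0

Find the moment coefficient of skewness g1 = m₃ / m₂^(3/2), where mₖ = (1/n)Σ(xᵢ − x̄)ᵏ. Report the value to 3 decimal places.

-1.498

x̄ = (15.4 + 3.9 + 13.8 + 4.0 + 11.0 + 17.2 - 20.8 + 19.0) / 8 = 7.9375
deviations (xᵢ − x̄): 7.4625, -4.0375, 5.8625, -3.9375, 3.0625, 9.2625, -28.7375, 11.0625
Σ(xᵢ − x̄)² = 1165.2588 ⇒ m₂ = 1165.2588/8 = 145.65734
Σ(xᵢ − x̄)³ = -21065.2810 ⇒ m₃ = -21065.2810/8 = -2633.16013
m₂^(3/2) = 145.65734^(1.5) = 1757.91786
g1 = m₃ / m₂^(3/2) = -2633.16013 / 1757.91786 ≈ -1.498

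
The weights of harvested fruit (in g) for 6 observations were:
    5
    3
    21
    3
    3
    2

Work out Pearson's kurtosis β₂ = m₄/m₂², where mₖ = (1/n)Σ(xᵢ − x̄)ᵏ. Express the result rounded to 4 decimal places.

x̄ = 6.1667
Σ(xᵢ − x̄)² = 268.8333 ⇒ m₂ = 44.80556
Σ(xᵢ − x̄)⁴ = 49017.1528 ⇒ m₄ = 8169.52546
m₂² = 2007.53781
β₂ = m₄/m₂² = 8169.52546 / 2007.53781 ≈ 4.0694

4.0694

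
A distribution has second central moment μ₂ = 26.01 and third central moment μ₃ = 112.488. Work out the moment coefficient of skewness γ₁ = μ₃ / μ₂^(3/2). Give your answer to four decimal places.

σ = √μ₂ = √26.01 = 5.10000
σ³ = μ₂^(3/2) = 132.65100
γ₁ = μ₃/σ³ = 112.488 / 132.65100 ≈ 0.8480

0.8480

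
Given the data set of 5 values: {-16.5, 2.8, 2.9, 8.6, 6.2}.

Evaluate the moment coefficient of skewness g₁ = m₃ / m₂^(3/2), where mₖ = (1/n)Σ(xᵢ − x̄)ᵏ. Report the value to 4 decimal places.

-1.2767

x̄ = (-16.5 + 2.8 + 2.9 + 8.6 + 6.2) / 5 = 0.8000
deviations (xᵢ − x̄): -17.3000, 2.0000, 2.1000, 7.8000, 5.4000
Σ(xᵢ − x̄)² = 397.7000 ⇒ m₂ = 397.7000/5 = 79.54000
Σ(xᵢ − x̄)³ = -4528.4400 ⇒ m₃ = -4528.4400/5 = -905.68800
m₂^(3/2) = 79.54000^(1.5) = 709.37909
g₁ = m₃ / m₂^(3/2) = -905.68800 / 709.37909 ≈ -1.2767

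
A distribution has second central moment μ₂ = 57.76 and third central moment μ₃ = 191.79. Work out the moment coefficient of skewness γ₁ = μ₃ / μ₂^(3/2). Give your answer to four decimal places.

0.4369

σ = √μ₂ = √57.76 = 7.60000
σ³ = μ₂^(3/2) = 438.97600
γ₁ = μ₃/σ³ = 191.79 / 438.97600 ≈ 0.4369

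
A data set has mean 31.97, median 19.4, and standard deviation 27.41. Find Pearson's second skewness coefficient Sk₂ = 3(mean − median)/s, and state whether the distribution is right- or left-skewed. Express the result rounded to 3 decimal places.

Sk₂ = 3(31.97 − 19.4) / 27.41 = 3 × 12.5700 / 27.41
    = 37.7100 / 27.41 ≈ 1.376
Sk₂ > 0 ⇒ mean > median ⇒ right-skewed (positive skew).

1.376, right-skewed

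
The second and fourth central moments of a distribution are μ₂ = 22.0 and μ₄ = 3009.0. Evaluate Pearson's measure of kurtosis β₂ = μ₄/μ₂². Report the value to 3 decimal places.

μ₂² = 22.0² = 484.00000
μ₄/μ₂² = 3009.0 / 484.00000 = 6.21694
β₂ ≈ 6.217

6.217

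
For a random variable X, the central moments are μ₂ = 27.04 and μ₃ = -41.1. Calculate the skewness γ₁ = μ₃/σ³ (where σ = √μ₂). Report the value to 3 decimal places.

σ = √μ₂ = √27.04 = 5.20000
σ³ = μ₂^(3/2) = 140.60800
γ₁ = μ₃/σ³ = -41.1 / 140.60800 ≈ -0.292

-0.292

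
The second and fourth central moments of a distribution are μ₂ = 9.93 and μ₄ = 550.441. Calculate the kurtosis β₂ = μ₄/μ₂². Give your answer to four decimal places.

5.5823

μ₂² = 9.93² = 98.60490
μ₄/μ₂² = 550.441 / 98.60490 = 5.58229
β₂ ≈ 5.5823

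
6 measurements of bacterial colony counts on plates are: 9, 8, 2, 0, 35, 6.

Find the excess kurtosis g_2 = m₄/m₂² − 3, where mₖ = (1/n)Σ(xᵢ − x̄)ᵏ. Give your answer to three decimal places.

0.704

x̄ = 10.0000
Σ(xᵢ − x̄)² = 810.0000 ⇒ m₂ = 135.00000
Σ(xᵢ − x̄)⁴ = 404994.0000 ⇒ m₄ = 67499.00000
m₂² = 18225.00000
g_2 = m₄/m₂² − 3 = 3.70365 − 3 ≈ 0.704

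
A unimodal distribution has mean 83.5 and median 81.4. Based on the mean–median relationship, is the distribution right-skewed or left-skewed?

mean − median = 83.5 − 81.4 = 2.1
mean > median ⇒ the longer tail is on the right ⇒ right-skewed (positively skewed).

right-skewed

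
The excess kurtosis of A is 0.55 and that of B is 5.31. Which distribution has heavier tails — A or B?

Higher excess kurtosis ⇒ heavier tails relative to the normal distribution.
0.55 vs 5.31: the larger is 5.31, so B has heavier tails.

B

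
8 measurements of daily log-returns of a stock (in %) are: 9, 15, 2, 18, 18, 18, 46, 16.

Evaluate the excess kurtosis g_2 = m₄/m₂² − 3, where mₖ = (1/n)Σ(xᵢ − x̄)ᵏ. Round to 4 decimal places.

x̄ = 17.7500
Σ(xᵢ − x̄)² = 1133.5000 ⇒ m₂ = 141.68750
Σ(xᵢ − x̄)⁴ = 704367.1563 ⇒ m₄ = 88045.89453
m₂² = 20075.34766
g_2 = m₄/m₂² − 3 = 4.38577 − 3 ≈ 1.3858

1.3858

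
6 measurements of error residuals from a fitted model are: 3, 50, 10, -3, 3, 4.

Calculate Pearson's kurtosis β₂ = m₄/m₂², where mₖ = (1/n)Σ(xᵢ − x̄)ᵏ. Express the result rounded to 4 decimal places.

x̄ = 11.1667
Σ(xᵢ − x̄)² = 1894.8333 ⇒ m₂ = 315.80556
Σ(xᵢ − x̄)⁴ = 2325962.1528 ⇒ m₄ = 387660.35880
m₂² = 99733.14892
β₂ = m₄/m₂² = 387660.35880 / 99733.14892 ≈ 3.8870

3.8870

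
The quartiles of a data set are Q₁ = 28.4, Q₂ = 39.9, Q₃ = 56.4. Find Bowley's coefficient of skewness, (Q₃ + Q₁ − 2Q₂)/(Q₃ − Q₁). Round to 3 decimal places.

0.179

numerator: Q₃ + Q₁ − 2Q₂ = 56.4 + 28.4 − 2×39.9 = 5.0000
denominator: Q₃ − Q₁ = 56.4 − 28.4 = 28.0000
Bowley skewness = 5.0000 / 28.0000 ≈ 0.179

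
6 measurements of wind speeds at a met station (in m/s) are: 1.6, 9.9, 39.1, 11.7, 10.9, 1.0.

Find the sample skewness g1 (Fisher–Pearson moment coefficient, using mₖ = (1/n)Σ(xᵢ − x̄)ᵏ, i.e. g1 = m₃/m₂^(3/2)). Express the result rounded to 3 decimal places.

x̄ = (1.6 + 9.9 + 39.1 + 11.7 + 10.9 + 1.0) / 6 = 12.3667
deviations (xᵢ − x̄): -10.7667, -2.4667, 26.7333, -0.6667, -1.4667, -11.3667
Σ(xᵢ − x̄)² = 968.4733 ⇒ m₂ = 968.4733/6 = 161.41222
Σ(xᵢ − x̄)³ = 16370.4116 ⇒ m₃ = 16370.4116/6 = 2728.40193
m₂^(3/2) = 161.41222^(1.5) = 2050.71177
g1 = m₃ / m₂^(3/2) = 2728.40193 / 2050.71177 ≈ 1.330

1.330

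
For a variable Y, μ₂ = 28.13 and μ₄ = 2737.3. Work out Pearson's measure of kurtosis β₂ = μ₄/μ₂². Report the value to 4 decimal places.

3.4593

μ₂² = 28.13² = 791.29690
μ₄/μ₂² = 2737.3 / 791.29690 = 3.45926
β₂ ≈ 3.4593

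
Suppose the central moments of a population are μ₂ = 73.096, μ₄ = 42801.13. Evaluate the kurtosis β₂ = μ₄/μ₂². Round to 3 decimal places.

μ₂² = 73.096² = 5343.02522
μ₄/μ₂² = 42801.13 / 5343.02522 = 8.01065
β₂ ≈ 8.011

8.011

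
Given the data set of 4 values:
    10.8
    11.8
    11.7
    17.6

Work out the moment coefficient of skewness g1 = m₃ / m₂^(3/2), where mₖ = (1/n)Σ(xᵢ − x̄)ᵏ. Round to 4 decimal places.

x̄ = (10.8 + 11.8 + 11.7 + 17.6) / 4 = 12.9750
deviations (xᵢ − x̄): -2.1750, -1.1750, -1.2750, 4.6250
Σ(xᵢ − x̄)² = 29.1275 ⇒ m₂ = 29.1275/4 = 7.28188
Σ(xᵢ − x̄)³ = 84.9476 ⇒ m₃ = 84.9476/4 = 21.23691
m₂^(3/2) = 7.28188^(1.5) = 19.65010
g1 = m₃ / m₂^(3/2) = 21.23691 / 19.65010 ≈ 1.0808

1.0808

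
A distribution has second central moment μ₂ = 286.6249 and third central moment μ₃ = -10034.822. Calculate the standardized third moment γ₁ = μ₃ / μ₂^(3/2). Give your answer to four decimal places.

σ = √μ₂ = √286.6249 = 16.93000
σ³ = μ₂^(3/2) = 4852.55956
γ₁ = μ₃/σ³ = -10034.822 / 4852.55956 ≈ -2.0679

-2.0679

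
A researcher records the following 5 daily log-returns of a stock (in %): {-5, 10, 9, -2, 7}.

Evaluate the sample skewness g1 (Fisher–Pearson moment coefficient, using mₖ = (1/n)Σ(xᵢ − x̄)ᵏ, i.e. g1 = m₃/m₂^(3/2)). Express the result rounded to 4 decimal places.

x̄ = (-5 + 10 + 9 - 2 + 7) / 5 = 3.8000
deviations (xᵢ − x̄): -8.8000, 6.2000, 5.2000, -5.8000, 3.2000
Σ(xᵢ − x̄)² = 186.8000 ⇒ m₂ = 186.8000/5 = 37.36000
Σ(xᵢ − x̄)³ = -464.8800 ⇒ m₃ = -464.8800/5 = -92.97600
m₂^(3/2) = 37.36000^(1.5) = 228.35488
g1 = m₃ / m₂^(3/2) = -92.97600 / 228.35488 ≈ -0.4072

-0.4072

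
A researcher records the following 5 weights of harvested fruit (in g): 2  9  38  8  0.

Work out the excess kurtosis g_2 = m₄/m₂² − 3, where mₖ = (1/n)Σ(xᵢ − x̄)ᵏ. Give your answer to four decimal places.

-0.0465

x̄ = 11.4000
Σ(xᵢ − x̄)² = 943.2000 ⇒ m₂ = 188.64000
Σ(xᵢ − x̄)⁴ = 525505.0560 ⇒ m₄ = 105101.01120
m₂² = 35585.04960
g_2 = m₄/m₂² − 3 = 2.95352 − 3 ≈ -0.0465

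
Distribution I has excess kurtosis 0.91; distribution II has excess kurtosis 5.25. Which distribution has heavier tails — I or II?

Higher excess kurtosis ⇒ heavier tails relative to the normal distribution.
0.91 vs 5.25: the larger is 5.25, so II has heavier tails.

II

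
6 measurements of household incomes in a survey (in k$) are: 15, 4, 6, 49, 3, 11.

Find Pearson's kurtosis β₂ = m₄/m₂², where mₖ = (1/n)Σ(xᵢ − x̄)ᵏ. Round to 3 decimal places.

x̄ = 14.6667
Σ(xᵢ − x̄)² = 1517.3333 ⇒ m₂ = 252.88889
Σ(xᵢ − x̄)⁴ = 1426811.1111 ⇒ m₄ = 237801.85185
m₂² = 63952.79012
β₂ = m₄/m₂² = 237801.85185 / 63952.79012 ≈ 3.718

3.718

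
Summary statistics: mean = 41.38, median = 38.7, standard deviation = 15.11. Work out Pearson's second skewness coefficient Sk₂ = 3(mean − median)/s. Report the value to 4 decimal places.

Sk₂ = 3(41.38 − 38.7) / 15.11 = 3 × 2.6800 / 15.11
    = 8.0400 / 15.11 ≈ 0.5321

0.5321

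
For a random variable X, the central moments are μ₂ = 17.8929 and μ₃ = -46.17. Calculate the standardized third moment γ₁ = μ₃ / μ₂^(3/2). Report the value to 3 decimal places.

-0.610

σ = √μ₂ = √17.8929 = 4.23000
σ³ = μ₂^(3/2) = 75.68697
γ₁ = μ₃/σ³ = -46.17 / 75.68697 ≈ -0.610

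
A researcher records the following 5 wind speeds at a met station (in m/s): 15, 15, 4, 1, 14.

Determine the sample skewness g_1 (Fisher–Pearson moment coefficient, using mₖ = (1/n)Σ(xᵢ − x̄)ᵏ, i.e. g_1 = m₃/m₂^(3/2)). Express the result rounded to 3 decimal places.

-0.472

x̄ = (15 + 15 + 4 + 1 + 14) / 5 = 9.8000
deviations (xᵢ − x̄): 5.2000, 5.2000, -5.8000, -8.8000, 4.2000
Σ(xᵢ − x̄)² = 182.8000 ⇒ m₂ = 182.8000/5 = 36.56000
Σ(xᵢ − x̄)³ = -521.2800 ⇒ m₃ = -521.2800/5 = -104.25600
m₂^(3/2) = 36.56000^(1.5) = 221.05955
g_1 = m₃ / m₂^(3/2) = -104.25600 / 221.05955 ≈ -0.472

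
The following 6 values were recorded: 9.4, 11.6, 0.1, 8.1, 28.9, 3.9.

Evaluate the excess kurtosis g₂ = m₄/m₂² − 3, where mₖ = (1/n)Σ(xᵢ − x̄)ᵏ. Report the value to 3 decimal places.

x̄ = 10.3333
Σ(xᵢ − x̄)² = 498.2933 ⇒ m₂ = 83.04889
Σ(xᵢ − x̄)⁴ = 131540.3147 ⇒ m₄ = 21923.38579
m₂² = 6897.11795
g₂ = m₄/m₂² − 3 = 3.17863 − 3 ≈ 0.179

0.179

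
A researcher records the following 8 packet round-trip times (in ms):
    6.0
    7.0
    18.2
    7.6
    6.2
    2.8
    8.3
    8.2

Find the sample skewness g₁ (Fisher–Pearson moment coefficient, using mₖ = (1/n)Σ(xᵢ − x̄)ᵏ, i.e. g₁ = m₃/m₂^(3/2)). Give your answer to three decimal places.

1.526

x̄ = (6.0 + 7.0 + 18.2 + 7.6 + 6.2 + 2.8 + 8.3 + 8.2) / 8 = 8.0375
deviations (xᵢ − x̄): -2.0375, -1.0375, 10.1625, -0.4375, -1.8375, -5.2375, 0.2625, 0.1625
Σ(xᵢ − x̄)² = 139.5988 ⇒ m₂ = 139.5988/8 = 17.44984
Σ(xᵢ − x̄)³ = 890.0337 ⇒ m₃ = 890.0337/8 = 111.25421
m₂^(3/2) = 17.44984^(1.5) = 72.89325
g₁ = m₃ / m₂^(3/2) = 111.25421 / 72.89325 ≈ 1.526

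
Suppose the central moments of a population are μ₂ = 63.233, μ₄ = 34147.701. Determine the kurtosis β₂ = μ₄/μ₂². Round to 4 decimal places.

μ₂² = 63.233² = 3998.41229
μ₄/μ₂² = 34147.701 / 3998.41229 = 8.54032
β₂ ≈ 8.5403

8.5403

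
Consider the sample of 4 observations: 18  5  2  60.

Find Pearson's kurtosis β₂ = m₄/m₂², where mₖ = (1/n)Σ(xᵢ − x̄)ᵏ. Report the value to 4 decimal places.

x̄ = 21.2500
Σ(xᵢ − x̄)² = 2146.7500 ⇒ m₂ = 536.68750
Σ(xᵢ − x̄)⁴ = 2461847.0781 ⇒ m₄ = 615461.76953
m₂² = 288033.47266
β₂ = m₄/m₂² = 615461.76953 / 288033.47266 ≈ 2.1368

2.1368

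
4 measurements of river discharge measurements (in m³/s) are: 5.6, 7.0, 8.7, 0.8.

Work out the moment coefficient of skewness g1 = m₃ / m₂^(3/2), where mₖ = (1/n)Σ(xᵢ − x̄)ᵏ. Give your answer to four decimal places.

-0.6909

x̄ = (5.6 + 7.0 + 8.7 + 0.8) / 4 = 5.5250
deviations (xᵢ − x̄): 0.0750, 1.4750, 3.1750, -4.7250
Σ(xᵢ − x̄)² = 34.5875 ⇒ m₂ = 34.5875/4 = 8.64688
Σ(xᵢ − x̄)³ = -70.2731 ⇒ m₃ = -70.2731/4 = -17.56828
m₂^(3/2) = 8.64688^(1.5) = 25.42663
g1 = m₃ / m₂^(3/2) = -17.56828 / 25.42663 ≈ -0.6909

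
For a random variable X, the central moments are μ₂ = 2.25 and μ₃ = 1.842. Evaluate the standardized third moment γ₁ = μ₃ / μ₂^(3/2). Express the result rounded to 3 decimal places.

0.546

σ = √μ₂ = √2.25 = 1.50000
σ³ = μ₂^(3/2) = 3.37500
γ₁ = μ₃/σ³ = 1.842 / 3.37500 ≈ 0.546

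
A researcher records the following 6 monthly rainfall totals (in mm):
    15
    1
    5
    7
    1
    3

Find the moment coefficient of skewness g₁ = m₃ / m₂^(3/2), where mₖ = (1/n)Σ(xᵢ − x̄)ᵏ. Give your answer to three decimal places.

1.091

x̄ = (15 + 1 + 5 + 7 + 1 + 3) / 6 = 5.3333
deviations (xᵢ − x̄): 9.6667, -4.3333, -0.3333, 1.6667, -4.3333, -2.3333
Σ(xᵢ − x̄)² = 139.3333 ⇒ m₂ = 139.3333/6 = 23.22222
Σ(xᵢ − x̄)³ = 732.4444 ⇒ m₃ = 732.4444/6 = 122.07407
m₂^(3/2) = 23.22222^(1.5) = 111.90659
g₁ = m₃ / m₂^(3/2) = 122.07407 / 111.90659 ≈ 1.091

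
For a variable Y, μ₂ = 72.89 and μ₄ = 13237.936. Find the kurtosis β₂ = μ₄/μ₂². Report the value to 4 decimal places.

μ₂² = 72.89² = 5312.95210
μ₄/μ₂² = 13237.936 / 5312.95210 = 2.49163
β₂ ≈ 2.4916

2.4916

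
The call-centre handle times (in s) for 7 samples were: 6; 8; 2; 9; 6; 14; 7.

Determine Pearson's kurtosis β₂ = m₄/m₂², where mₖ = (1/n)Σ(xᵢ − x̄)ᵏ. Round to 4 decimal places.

3.0270

x̄ = 7.4286
Σ(xᵢ − x̄)² = 79.7143 ⇒ m₂ = 11.38776
Σ(xᵢ − x̄)⁴ = 2747.8426 ⇒ m₄ = 392.54894
m₂² = 129.68097
β₂ = m₄/m₂² = 392.54894 / 129.68097 ≈ 3.0270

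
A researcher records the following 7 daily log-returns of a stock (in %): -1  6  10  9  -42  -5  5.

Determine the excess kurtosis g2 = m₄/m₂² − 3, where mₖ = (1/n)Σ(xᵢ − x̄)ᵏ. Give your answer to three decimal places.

1.382

x̄ = -2.5714
Σ(xᵢ − x̄)² = 1985.7143 ⇒ m₂ = 283.67347
Σ(xᵢ − x̄)⁴ = 2468449.7609 ⇒ m₄ = 352635.68013
m₂² = 80470.63723
g2 = m₄/m₂² − 3 = 4.38217 − 3 ≈ 1.382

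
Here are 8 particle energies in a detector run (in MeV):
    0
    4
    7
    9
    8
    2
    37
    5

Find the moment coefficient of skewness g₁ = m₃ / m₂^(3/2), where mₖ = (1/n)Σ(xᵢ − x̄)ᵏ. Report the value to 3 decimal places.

1.967

x̄ = (0 + 4 + 7 + 9 + 8 + 2 + 37 + 5) / 8 = 9.0000
deviations (xᵢ − x̄): -9.0000, -5.0000, -2.0000, 0.0000, -1.0000, -7.0000, 28.0000, -4.0000
Σ(xᵢ − x̄)² = 960.0000 ⇒ m₂ = 960.0000/8 = 120.00000
Σ(xᵢ − x̄)³ = 20682.0000 ⇒ m₃ = 20682.0000/8 = 2585.25000
m₂^(3/2) = 120.00000^(1.5) = 1314.53414
g₁ = m₃ / m₂^(3/2) = 2585.25000 / 1314.53414 ≈ 1.967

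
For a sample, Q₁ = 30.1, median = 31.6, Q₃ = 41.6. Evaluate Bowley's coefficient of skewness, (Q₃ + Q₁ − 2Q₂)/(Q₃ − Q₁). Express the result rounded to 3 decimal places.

numerator: Q₃ + Q₁ − 2Q₂ = 41.6 + 30.1 − 2×31.6 = 8.5000
denominator: Q₃ − Q₁ = 41.6 − 30.1 = 11.5000
Bowley skewness = 8.5000 / 11.5000 ≈ 0.739

0.739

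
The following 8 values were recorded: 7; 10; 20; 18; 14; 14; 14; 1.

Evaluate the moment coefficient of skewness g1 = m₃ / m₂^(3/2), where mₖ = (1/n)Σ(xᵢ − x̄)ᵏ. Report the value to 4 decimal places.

-0.6075

x̄ = (7 + 10 + 20 + 18 + 14 + 14 + 14 + 1) / 8 = 12.2500
deviations (xᵢ − x̄): -5.2500, -2.2500, 7.7500, 5.7500, 1.7500, 1.7500, 1.7500, -11.2500
Σ(xᵢ − x̄)² = 261.5000 ⇒ m₂ = 261.5000/8 = 32.68750
Σ(xᵢ − x̄)³ = -908.2500 ⇒ m₃ = -908.2500/8 = -113.53125
m₂^(3/2) = 32.68750^(1.5) = 186.88419
g1 = m₃ / m₂^(3/2) = -113.53125 / 186.88419 ≈ -0.6075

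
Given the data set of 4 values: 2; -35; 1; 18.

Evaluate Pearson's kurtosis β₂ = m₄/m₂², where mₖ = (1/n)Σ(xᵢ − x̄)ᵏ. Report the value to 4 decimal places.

2.1184

x̄ = -3.5000
Σ(xᵢ − x̄)² = 1505.0000 ⇒ m₂ = 376.25000
Σ(xᵢ − x̄)⁴ = 1199560.2500 ⇒ m₄ = 299890.06250
m₂² = 141564.06250
β₂ = m₄/m₂² = 299890.06250 / 141564.06250 ≈ 2.1184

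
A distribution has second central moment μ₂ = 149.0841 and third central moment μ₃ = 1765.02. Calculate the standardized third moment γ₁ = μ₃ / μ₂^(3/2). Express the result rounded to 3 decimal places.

σ = √μ₂ = √149.0841 = 12.21000
σ³ = μ₂^(3/2) = 1820.31686
γ₁ = μ₃/σ³ = 1765.02 / 1820.31686 ≈ 0.970

0.970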